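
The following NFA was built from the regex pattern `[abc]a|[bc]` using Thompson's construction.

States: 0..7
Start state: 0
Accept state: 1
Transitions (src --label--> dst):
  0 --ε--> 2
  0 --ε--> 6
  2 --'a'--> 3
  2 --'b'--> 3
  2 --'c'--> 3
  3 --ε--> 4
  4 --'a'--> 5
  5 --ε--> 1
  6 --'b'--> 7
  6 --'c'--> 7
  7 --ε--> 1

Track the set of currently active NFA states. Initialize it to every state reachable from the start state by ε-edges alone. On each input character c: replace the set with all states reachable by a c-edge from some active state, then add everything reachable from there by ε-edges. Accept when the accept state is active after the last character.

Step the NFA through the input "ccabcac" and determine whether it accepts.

S₀ = ε-closure({0}) = {0,2,6}
'c' @ 1: {1,3,4,7}  ✓accept
'c' @ 2: {}  — no active states
rest 'abcac' ignored (set empty)
end set {} — state 1 not in

Answer: REJECT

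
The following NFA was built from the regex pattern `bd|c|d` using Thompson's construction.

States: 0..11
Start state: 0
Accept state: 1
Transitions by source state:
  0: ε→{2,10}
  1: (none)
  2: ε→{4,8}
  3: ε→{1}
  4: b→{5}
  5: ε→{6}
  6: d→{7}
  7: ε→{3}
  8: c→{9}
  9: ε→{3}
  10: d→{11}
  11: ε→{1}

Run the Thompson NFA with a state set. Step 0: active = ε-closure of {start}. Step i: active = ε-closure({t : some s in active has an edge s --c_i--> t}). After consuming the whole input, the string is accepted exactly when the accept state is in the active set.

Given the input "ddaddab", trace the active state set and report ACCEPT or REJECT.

Answer: REJECT

Derivation:
start: ε-closure({0}) = {0,2,4,8,10}
'd' @ 1: {1,11}  [accepting]
'd' @ 2: {}  — dead — no transitions
rest 'addab' ignored (set empty)
final: {}; accept 1 not in set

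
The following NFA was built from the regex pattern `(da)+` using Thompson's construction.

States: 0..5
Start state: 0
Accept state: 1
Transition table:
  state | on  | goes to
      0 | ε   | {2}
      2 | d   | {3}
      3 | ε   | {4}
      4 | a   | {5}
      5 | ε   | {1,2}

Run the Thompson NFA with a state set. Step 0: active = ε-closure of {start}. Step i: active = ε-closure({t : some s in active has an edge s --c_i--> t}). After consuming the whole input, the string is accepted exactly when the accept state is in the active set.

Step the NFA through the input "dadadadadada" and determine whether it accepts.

Answer: ACCEPT

Derivation:
initial (ε-close {0}): {0,2}
'd' @ 1: {3,4}
'a' @ 2: {1,2,5}  ✓accept
'd' @ 3: {3,4}
'a' @ 4: {1,2,5}  ✓accept
'd' @ 5: {3,4}
'a' @ 6: {1,2,5}  ✓accept
'd' @ 7: {3,4}
'a' @ 8: {1,2,5}  ✓accept
'd' @ 9: {3,4}
'a' @ 10: {1,2,5}  ✓accept
'd' @ 11: {3,4}
'a' @ 12: {1,2,5}  ✓accept
after full input: {1,2,5}  (accept=1 in)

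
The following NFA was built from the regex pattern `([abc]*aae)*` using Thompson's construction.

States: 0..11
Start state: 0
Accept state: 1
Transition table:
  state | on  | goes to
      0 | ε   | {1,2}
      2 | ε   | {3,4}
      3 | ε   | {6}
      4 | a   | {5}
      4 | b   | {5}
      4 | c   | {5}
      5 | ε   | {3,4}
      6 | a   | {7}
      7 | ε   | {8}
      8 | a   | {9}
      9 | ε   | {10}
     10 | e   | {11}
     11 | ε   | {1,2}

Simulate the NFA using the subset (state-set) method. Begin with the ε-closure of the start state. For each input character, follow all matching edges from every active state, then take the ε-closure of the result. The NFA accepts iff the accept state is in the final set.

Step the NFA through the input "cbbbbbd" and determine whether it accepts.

Answer: REJECT

Derivation:
initial (ε-close {0}): {0,1,2,3,4,6}
'c' @ 1: {3,4,5,6}
'b' @ 2: {3,4,5,6}
'b' @ 3: {3,4,5,6}
'b' @ 4: {3,4,5,6}
'b' @ 5: {3,4,5,6}
'b' @ 6: {3,4,5,6}
'd' @ 7: {}  — no active states
after full input: {}  (accept=1 not in)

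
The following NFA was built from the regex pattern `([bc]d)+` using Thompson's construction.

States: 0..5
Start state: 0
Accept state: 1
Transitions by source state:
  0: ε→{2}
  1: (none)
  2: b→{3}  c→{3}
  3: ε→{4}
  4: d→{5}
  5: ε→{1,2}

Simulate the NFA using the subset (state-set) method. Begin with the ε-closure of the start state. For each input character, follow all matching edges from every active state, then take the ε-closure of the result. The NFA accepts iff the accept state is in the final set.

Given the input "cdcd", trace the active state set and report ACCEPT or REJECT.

Answer: ACCEPT

Steps:
initial (ε-close {0}): {0,2}
'c' @ 1: {3,4}
'd' @ 2: {1,2,5}  [accepting]
'c' @ 3: {3,4}
'd' @ 4: {1,2,5}  [accepting]
after full input: {1,2,5}  (accept=1 in)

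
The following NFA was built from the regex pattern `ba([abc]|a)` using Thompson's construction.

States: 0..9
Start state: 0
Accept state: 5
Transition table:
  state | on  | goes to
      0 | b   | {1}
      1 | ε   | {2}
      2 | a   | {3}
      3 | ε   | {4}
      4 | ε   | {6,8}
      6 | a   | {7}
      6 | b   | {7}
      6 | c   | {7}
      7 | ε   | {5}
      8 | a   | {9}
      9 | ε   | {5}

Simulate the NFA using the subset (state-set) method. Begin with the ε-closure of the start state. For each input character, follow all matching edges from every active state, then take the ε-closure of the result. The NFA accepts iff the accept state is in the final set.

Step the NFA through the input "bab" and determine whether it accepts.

Answer: ACCEPT

Trace:
start: ε-closure({0}) = {0}
'b' @ 1: {1,2}
'a' @ 2: {3,4,6,8}
'b' @ 3: {5,7}  ✓accept
final: {5,7}; accept 5 in set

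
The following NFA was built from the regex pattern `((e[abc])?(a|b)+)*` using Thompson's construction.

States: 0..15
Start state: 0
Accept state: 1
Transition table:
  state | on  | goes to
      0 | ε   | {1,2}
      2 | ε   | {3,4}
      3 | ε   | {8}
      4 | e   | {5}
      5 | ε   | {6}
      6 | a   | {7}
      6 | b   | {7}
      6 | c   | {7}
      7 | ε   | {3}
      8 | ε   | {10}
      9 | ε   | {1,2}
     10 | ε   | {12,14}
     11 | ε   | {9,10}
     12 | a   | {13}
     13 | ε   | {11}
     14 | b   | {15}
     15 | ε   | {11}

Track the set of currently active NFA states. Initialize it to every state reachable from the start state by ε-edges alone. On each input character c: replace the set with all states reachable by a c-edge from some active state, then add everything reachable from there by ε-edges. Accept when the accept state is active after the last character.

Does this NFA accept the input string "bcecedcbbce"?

S₀ = ε-closure({0}) = {0,1,2,3,4,8,10,12,14}
'b' @ 1: {1,2,3,4,8,9,10,11,12,14,15}  [accepting]
'c' @ 2: {}  — state set empty
rest 'ecedcbbce' ignored (set empty)
after full input: {}  (accept=1 not in)

Answer: REJECT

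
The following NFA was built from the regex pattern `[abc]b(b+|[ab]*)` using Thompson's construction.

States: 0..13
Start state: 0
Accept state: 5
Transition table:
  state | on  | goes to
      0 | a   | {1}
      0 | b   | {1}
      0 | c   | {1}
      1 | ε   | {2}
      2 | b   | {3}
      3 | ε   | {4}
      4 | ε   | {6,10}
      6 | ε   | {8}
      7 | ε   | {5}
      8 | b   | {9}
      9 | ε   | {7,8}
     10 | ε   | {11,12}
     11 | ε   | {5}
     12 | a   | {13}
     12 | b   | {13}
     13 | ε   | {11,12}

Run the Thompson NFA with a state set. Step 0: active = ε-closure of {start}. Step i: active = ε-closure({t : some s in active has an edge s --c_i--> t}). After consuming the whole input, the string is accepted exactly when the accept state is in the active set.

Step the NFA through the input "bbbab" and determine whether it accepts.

Answer: ACCEPT

Trace:
initial (ε-close {0}): {0}
'b' @ 1: {1,2}
'b' @ 2: {3,4,5,6,8,10,11,12}  [accepting]
'b' @ 3: {5,7,8,9,11,12,13}  [accepting]
'a' @ 4: {5,11,12,13}  [accepting]
'b' @ 5: {5,11,12,13}  [accepting]
after full input: {5,11,12,13}  (accept=5 in)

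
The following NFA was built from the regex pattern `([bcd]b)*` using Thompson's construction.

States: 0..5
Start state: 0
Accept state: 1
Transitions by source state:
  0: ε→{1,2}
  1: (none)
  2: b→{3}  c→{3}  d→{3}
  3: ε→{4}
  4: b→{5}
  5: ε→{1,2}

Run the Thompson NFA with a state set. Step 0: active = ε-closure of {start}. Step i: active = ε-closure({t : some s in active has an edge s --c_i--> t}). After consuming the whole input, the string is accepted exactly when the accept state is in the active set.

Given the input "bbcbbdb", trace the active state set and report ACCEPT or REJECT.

start: ε-closure({0}) = {0,1,2}
'b' @ 1: {3,4}
'b' @ 2: {1,2,5}  [accepting]
'c' @ 3: {3,4}
'b' @ 4: {1,2,5}  [accepting]
'b' @ 5: {3,4}
'd' @ 6: {}  — no active states
rest 'b' ignored (set empty)
final: {}; accept 1 not in set

Answer: REJECT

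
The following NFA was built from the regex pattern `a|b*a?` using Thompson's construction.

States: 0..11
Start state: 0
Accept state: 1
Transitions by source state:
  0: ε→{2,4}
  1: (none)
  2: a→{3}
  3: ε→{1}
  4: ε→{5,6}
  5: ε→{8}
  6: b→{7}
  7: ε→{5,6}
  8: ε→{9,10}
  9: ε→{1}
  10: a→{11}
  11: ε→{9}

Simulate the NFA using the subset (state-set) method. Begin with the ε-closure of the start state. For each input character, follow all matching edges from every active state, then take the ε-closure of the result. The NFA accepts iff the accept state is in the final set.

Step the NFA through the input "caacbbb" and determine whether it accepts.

Answer: REJECT

Trace:
start: ε-closure({0}) = {0,1,2,4,5,6,8,9,10}
'c' @ 1: {}  — no active states
rest 'aacbbb' ignored (set empty)
after full input: {}  (accept=1 not in)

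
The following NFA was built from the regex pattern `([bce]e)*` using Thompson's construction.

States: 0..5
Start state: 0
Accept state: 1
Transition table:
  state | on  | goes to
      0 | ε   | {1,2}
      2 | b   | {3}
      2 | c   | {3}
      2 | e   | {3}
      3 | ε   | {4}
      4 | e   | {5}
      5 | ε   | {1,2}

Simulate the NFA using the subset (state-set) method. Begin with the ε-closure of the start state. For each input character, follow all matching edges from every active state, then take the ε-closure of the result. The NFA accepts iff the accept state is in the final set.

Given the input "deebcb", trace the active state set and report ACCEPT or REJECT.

initial (ε-close {0}): {0,1,2}
'd' @ 1: {}  — state set empty
rest 'eebcb' ignored (set empty)
after full input: {}  (accept=1 not in)

Answer: REJECT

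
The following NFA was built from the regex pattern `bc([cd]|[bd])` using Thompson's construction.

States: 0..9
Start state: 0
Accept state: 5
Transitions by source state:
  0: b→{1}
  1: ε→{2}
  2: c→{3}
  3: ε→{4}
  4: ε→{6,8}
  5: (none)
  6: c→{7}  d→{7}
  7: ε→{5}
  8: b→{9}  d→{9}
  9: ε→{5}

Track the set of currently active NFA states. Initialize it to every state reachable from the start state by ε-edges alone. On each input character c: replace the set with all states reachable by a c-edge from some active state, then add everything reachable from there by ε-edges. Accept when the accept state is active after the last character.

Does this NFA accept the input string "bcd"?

initial (ε-close {0}): {0}
'b' @ 1: {1,2}
'c' @ 2: {3,4,6,8}
'd' @ 3: {5,7,9}  ✓accept
after full input: {5,7,9}  (accept=5 in)

Answer: ACCEPT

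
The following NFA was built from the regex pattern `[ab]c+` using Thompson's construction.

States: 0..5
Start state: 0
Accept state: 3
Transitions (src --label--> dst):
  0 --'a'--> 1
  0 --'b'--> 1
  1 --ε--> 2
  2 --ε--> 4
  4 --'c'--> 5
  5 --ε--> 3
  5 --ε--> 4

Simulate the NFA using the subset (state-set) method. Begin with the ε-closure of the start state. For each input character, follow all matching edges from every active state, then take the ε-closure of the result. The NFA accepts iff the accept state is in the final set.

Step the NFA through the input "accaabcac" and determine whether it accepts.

Answer: REJECT

Derivation:
S₀ = ε-closure({0}) = {0}
'a' @ 1: {1,2,4}
'c' @ 2: {3,4,5}  (accept∈set)
'c' @ 3: {3,4,5}  (accept∈set)
'a' @ 4: {}  — no active states
rest 'abcac' ignored (set empty)
final: {}; accept 3 not in set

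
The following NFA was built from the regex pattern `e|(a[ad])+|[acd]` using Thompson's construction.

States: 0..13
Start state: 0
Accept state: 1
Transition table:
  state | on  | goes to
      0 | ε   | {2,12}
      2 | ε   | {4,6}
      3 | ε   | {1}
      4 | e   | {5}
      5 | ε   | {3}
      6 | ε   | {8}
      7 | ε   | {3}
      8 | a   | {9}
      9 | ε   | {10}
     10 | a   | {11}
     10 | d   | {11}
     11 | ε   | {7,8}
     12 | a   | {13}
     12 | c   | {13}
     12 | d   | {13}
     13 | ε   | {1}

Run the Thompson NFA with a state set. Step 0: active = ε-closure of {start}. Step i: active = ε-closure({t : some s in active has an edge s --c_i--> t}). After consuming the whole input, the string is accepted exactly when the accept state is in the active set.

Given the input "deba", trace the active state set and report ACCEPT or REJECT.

Answer: REJECT

Trace:
start: ε-closure({0}) = {0,2,4,6,8,12}
'd' @ 1: {1,13}  [accepting]
'e' @ 2: {}  — state set empty
rest 'ba' ignored (set empty)
after full input: {}  (accept=1 not in)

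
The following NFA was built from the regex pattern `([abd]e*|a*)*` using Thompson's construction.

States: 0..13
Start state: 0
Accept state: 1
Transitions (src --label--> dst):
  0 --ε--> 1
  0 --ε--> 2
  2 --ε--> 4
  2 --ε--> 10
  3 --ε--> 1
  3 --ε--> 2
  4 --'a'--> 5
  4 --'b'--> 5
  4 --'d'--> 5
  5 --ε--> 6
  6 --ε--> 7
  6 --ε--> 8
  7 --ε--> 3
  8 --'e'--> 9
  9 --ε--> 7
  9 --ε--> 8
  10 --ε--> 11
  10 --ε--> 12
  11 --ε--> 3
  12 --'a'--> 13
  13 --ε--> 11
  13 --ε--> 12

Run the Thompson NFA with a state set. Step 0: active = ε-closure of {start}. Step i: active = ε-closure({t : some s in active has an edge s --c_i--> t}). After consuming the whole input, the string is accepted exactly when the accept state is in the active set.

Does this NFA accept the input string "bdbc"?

Answer: REJECT

Steps:
start: ε-closure({0}) = {0,1,2,3,4,10,11,12}
'b' @ 1: {1,2,3,4,5,6,7,8,10,11,12}  [accepting]
'd' @ 2: {1,2,3,4,5,6,7,8,10,11,12}  [accepting]
'b' @ 3: {1,2,3,4,5,6,7,8,10,11,12}  [accepting]
'c' @ 4: {}  — no active states
final: {}; accept 1 not in set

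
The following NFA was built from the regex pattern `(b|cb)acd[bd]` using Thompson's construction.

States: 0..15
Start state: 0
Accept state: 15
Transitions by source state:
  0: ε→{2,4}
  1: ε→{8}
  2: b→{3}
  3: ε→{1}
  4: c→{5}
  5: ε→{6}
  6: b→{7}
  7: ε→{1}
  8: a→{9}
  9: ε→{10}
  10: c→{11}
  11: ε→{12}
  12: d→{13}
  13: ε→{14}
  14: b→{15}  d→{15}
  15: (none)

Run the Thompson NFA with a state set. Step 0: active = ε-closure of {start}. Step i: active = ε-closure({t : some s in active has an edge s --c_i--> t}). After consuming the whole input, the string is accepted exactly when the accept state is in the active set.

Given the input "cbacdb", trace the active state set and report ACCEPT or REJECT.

Answer: ACCEPT

Steps:
start: ε-closure({0}) = {0,2,4}
'c' @ 1: {5,6}
'b' @ 2: {1,7,8}
'a' @ 3: {9,10}
'c' @ 4: {11,12}
'd' @ 5: {13,14}
'b' @ 6: {15}  [accepting]
final: {15}; accept 15 in set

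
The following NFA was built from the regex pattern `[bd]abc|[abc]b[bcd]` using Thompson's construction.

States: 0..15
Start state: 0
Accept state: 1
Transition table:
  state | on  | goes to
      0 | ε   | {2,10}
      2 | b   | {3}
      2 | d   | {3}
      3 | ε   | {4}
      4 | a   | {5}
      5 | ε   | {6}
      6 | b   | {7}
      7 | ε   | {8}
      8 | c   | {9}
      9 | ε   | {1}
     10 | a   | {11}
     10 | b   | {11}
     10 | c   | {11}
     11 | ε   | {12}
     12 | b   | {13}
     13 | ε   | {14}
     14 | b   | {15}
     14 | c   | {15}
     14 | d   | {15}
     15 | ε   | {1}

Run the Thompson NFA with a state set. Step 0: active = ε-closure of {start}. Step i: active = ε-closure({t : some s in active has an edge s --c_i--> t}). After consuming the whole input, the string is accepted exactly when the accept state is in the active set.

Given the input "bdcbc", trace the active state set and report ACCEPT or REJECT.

Answer: REJECT

Derivation:
start: ε-closure({0}) = {0,2,10}
'b' @ 1: {3,4,11,12}
'd' @ 2: {}  — dead — no transitions
rest 'cbc' ignored (set empty)
final: {}; accept 1 not in set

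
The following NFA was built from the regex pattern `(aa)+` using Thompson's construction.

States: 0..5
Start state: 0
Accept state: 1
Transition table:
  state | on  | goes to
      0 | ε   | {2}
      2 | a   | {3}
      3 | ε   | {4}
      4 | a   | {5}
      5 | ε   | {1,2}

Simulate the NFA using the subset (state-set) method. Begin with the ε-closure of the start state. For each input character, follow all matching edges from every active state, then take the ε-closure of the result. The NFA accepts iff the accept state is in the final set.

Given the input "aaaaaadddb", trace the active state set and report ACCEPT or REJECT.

Answer: REJECT

Derivation:
start: ε-closure({0}) = {0,2}
'a' @ 1: {3,4}
'a' @ 2: {1,2,5}  [accepting]
'a' @ 3: {3,4}
'a' @ 4: {1,2,5}  [accepting]
'a' @ 5: {3,4}
'a' @ 6: {1,2,5}  [accepting]
'd' @ 7: {}  — dead — no transitions
rest 'ddb' ignored (set empty)
after full input: {}  (accept=1 not in)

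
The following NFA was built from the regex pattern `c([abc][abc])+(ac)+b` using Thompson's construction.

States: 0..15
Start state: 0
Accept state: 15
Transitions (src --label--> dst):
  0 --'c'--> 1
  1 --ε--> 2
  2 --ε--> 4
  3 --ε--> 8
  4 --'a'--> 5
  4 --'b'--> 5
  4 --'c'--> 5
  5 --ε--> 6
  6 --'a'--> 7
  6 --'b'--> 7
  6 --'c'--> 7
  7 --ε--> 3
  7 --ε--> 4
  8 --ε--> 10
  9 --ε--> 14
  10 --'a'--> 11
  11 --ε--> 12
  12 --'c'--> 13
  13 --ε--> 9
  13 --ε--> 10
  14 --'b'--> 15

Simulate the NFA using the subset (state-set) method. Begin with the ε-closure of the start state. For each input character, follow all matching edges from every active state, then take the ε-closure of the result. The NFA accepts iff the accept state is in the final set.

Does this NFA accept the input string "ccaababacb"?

Answer: ACCEPT

Derivation:
start: ε-closure({0}) = {0}
'c' @ 1: {1,2,4}
'c' @ 2: {5,6}
'a' @ 3: {3,4,7,8,10}
'a' @ 4: {5,6,11,12}
'b' @ 5: {3,4,7,8,10}
'a' @ 6: {5,6,11,12}
'b' @ 7: {3,4,7,8,10}
'a' @ 8: {5,6,11,12}
'c' @ 9: {3,4,7,8,9,10,13,14}
'b' @ 10: {5,6,15}  [accepting]
end set {5,6,15} — state 15 in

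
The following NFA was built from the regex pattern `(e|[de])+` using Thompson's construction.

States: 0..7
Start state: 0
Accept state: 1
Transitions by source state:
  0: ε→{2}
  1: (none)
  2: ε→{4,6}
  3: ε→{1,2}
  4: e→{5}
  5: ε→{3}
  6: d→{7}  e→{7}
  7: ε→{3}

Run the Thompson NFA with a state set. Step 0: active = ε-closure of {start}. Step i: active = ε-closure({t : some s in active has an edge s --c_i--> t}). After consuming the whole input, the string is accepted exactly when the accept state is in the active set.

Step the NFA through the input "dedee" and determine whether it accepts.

start: ε-closure({0}) = {0,2,4,6}
'd' @ 1: {1,2,3,4,6,7}  ✓accept
'e' @ 2: {1,2,3,4,5,6,7}  ✓accept
'd' @ 3: {1,2,3,4,6,7}  ✓accept
'e' @ 4: {1,2,3,4,5,6,7}  ✓accept
'e' @ 5: {1,2,3,4,5,6,7}  ✓accept
end set {1,2,3,4,5,6,7} — state 1 in

Answer: ACCEPT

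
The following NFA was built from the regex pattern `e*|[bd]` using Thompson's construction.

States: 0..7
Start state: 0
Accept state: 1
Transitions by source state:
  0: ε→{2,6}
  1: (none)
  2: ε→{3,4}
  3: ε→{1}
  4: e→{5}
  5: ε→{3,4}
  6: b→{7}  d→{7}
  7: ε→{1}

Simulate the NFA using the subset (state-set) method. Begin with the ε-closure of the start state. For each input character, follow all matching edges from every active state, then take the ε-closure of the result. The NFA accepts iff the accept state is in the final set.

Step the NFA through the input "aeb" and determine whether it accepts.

Answer: REJECT

Derivation:
start: ε-closure({0}) = {0,1,2,3,4,6}
'a' @ 1: {}  — dead — no transitions
rest 'eb' ignored (set empty)
final: {}; accept 1 not in set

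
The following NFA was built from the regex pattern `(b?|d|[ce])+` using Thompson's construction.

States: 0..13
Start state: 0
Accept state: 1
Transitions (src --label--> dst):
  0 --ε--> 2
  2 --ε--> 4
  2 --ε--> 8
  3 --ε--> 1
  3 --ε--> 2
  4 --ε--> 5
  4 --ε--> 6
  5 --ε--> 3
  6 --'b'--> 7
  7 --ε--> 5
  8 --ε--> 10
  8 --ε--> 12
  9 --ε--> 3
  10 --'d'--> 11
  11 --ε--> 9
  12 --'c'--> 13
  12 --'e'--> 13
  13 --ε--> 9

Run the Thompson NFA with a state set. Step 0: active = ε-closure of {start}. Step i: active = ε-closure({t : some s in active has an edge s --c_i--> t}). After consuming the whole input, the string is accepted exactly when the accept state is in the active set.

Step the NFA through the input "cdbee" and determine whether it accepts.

initial (ε-close {0}): {0,1,2,3,4,5,6,8,10,12}
'c' @ 1: {1,2,3,4,5,6,8,9,10,12,13}  ✓accept
'd' @ 2: {1,2,3,4,5,6,8,9,10,11,12}  ✓accept
'b' @ 3: {1,2,3,4,5,6,7,8,10,12}  ✓accept
'e' @ 4: {1,2,3,4,5,6,8,9,10,12,13}  ✓accept
'e' @ 5: {1,2,3,4,5,6,8,9,10,12,13}  ✓accept
end set {1,2,3,4,5,6,8,9,10,12,13} — state 1 in

Answer: ACCEPT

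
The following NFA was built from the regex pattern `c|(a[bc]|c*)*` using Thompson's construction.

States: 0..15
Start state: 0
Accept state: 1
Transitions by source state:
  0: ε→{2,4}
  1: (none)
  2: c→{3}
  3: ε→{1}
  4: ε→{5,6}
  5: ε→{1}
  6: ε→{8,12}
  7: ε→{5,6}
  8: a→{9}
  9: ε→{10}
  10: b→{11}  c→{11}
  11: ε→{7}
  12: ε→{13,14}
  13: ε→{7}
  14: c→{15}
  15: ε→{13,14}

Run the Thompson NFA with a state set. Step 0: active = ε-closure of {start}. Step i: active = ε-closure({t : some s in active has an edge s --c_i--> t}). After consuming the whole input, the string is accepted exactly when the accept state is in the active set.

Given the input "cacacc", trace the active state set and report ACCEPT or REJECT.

initial (ε-close {0}): {0,1,2,4,5,6,7,8,12,13,14}
'c' @ 1: {1,3,5,6,7,8,12,13,14,15}  ✓accept
'a' @ 2: {9,10}
'c' @ 3: {1,5,6,7,8,11,12,13,14}  ✓accept
'a' @ 4: {9,10}
'c' @ 5: {1,5,6,7,8,11,12,13,14}  ✓accept
'c' @ 6: {1,5,6,7,8,12,13,14,15}  ✓accept
after full input: {1,5,6,7,8,12,13,14,15}  (accept=1 in)

Answer: ACCEPT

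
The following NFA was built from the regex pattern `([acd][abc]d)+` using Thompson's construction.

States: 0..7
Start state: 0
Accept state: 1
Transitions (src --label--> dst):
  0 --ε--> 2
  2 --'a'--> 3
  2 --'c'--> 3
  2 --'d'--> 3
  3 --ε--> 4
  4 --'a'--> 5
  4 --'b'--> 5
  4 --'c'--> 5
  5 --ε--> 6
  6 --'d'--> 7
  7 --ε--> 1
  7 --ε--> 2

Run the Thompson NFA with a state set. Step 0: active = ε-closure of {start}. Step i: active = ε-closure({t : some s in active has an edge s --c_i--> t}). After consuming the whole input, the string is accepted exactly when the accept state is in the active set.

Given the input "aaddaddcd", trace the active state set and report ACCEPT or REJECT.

Answer: ACCEPT

Derivation:
initial (ε-close {0}): {0,2}
'a' @ 1: {3,4}
'a' @ 2: {5,6}
'd' @ 3: {1,2,7}  [accepting]
'd' @ 4: {3,4}
'a' @ 5: {5,6}
'd' @ 6: {1,2,7}  [accepting]
'd' @ 7: {3,4}
'c' @ 8: {5,6}
'd' @ 9: {1,2,7}  [accepting]
end set {1,2,7} — state 1 in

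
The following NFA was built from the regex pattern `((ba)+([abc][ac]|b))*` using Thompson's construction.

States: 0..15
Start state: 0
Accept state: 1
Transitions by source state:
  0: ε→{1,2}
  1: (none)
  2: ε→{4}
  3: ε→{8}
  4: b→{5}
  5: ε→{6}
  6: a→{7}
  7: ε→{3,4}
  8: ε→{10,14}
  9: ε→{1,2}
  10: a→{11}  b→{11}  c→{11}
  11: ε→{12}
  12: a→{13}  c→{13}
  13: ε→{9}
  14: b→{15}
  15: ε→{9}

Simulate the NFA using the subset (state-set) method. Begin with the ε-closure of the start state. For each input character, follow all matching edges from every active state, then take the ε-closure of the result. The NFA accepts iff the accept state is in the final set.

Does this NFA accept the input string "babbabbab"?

initial (ε-close {0}): {0,1,2,4}
'b' @ 1: {5,6}
'a' @ 2: {3,4,7,8,10,14}
'b' @ 3: {1,2,4,5,6,9,11,12,15}  (accept∈set)
'b' @ 4: {5,6}
'a' @ 5: {3,4,7,8,10,14}
'b' @ 6: {1,2,4,5,6,9,11,12,15}  (accept∈set)
'b' @ 7: {5,6}
'a' @ 8: {3,4,7,8,10,14}
'b' @ 9: {1,2,4,5,6,9,11,12,15}  (accept∈set)
after full input: {1,2,4,5,6,9,11,12,15}  (accept=1 in)

Answer: ACCEPT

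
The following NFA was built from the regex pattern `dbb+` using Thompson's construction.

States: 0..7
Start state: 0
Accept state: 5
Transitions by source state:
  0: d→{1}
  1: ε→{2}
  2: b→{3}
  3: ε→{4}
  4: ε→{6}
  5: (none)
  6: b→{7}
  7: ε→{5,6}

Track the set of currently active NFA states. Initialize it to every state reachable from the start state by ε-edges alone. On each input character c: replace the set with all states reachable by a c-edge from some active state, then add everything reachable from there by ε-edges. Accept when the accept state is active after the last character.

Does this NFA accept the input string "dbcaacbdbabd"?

Answer: REJECT

Steps:
start: ε-closure({0}) = {0}
'd' @ 1: {1,2}
'b' @ 2: {3,4,6}
'c' @ 3: {}  — state set empty
rest 'aacbdbabd' ignored (set empty)
after full input: {}  (accept=5 not in)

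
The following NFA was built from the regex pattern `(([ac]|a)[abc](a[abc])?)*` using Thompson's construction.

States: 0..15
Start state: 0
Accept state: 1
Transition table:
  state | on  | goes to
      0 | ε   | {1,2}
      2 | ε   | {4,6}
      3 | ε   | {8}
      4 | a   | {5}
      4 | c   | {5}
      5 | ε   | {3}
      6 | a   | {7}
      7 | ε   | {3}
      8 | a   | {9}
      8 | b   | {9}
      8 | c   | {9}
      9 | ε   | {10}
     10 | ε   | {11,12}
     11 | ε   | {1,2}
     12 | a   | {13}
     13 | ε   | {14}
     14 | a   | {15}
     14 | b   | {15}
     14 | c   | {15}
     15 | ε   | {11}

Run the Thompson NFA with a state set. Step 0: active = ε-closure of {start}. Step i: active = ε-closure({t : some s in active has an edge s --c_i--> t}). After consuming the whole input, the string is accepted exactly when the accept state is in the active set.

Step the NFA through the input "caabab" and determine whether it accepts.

S₀ = ε-closure({0}) = {0,1,2,4,6}
'c' @ 1: {3,5,8}
'a' @ 2: {1,2,4,6,9,10,11,12}  [accepting]
'a' @ 3: {3,5,7,8,13,14}
'b' @ 4: {1,2,4,6,9,10,11,12,15}  [accepting]
'a' @ 5: {3,5,7,8,13,14}
'b' @ 6: {1,2,4,6,9,10,11,12,15}  [accepting]
end set {1,2,4,6,9,10,11,12,15} — state 1 in

Answer: ACCEPT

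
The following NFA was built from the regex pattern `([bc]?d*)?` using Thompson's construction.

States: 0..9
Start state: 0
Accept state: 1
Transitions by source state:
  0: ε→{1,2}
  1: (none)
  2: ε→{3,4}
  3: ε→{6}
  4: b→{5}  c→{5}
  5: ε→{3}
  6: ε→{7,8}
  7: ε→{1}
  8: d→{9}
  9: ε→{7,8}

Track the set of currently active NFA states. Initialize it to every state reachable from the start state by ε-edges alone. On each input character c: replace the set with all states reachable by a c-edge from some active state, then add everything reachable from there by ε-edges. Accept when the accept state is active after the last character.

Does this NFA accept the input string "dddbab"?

start: ε-closure({0}) = {0,1,2,3,4,6,7,8}
'd' @ 1: {1,7,8,9}  [accepting]
'd' @ 2: {1,7,8,9}  [accepting]
'd' @ 3: {1,7,8,9}  [accepting]
'b' @ 4: {}  — state set empty
rest 'ab' ignored (set empty)
end set {} — state 1 not in

Answer: REJECT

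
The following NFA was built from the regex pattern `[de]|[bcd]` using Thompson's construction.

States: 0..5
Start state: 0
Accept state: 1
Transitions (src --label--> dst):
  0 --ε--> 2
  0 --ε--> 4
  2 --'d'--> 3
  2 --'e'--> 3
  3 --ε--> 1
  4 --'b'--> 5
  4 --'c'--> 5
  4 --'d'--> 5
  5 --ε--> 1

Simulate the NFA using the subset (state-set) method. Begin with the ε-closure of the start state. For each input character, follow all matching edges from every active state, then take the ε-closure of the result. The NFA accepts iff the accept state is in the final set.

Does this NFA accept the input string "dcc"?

initial (ε-close {0}): {0,2,4}
'd' @ 1: {1,3,5}  ✓accept
'c' @ 2: {}  — state set empty
rest 'c' ignored (set empty)
after full input: {}  (accept=1 not in)

Answer: REJECT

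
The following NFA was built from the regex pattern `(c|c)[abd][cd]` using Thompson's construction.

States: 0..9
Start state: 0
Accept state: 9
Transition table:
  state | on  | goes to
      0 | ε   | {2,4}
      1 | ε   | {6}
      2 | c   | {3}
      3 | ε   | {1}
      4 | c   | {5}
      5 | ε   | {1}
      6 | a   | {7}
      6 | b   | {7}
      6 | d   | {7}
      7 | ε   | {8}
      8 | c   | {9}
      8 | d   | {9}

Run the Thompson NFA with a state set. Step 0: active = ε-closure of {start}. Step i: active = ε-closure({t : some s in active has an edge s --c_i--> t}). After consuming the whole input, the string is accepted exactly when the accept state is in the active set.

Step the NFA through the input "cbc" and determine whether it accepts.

S₀ = ε-closure({0}) = {0,2,4}
'c' @ 1: {1,3,5,6}
'b' @ 2: {7,8}
'c' @ 3: {9}  ✓accept
end set {9} — state 9 in

Answer: ACCEPT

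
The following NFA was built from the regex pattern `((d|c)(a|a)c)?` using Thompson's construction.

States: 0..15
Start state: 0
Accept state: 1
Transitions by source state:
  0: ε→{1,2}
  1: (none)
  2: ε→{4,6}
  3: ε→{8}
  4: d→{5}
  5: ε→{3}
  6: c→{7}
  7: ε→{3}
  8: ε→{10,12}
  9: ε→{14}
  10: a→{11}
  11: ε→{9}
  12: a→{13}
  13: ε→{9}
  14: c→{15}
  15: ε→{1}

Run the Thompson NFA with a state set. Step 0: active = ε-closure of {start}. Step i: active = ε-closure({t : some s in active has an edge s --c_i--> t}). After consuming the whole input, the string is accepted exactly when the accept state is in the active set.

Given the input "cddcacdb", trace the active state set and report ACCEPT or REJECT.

Answer: REJECT

Derivation:
initial (ε-close {0}): {0,1,2,4,6}
'c' @ 1: {3,7,8,10,12}
'd' @ 2: {}  — dead — no transitions
rest 'dcacdb' ignored (set empty)
final: {}; accept 1 not in set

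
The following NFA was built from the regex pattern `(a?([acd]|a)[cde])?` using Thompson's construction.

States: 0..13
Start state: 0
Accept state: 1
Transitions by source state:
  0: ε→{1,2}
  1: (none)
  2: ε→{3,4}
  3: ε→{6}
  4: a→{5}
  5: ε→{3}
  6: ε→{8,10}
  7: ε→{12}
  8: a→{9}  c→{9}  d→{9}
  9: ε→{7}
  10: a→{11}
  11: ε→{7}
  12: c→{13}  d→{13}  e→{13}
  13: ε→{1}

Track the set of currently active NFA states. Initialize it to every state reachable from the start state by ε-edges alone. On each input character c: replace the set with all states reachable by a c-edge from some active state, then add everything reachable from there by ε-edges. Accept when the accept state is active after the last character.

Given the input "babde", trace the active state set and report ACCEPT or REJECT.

initial (ε-close {0}): {0,1,2,3,4,6,8,10}
'b' @ 1: {}  — no active states
rest 'abde' ignored (set empty)
final: {}; accept 1 not in set

Answer: REJECT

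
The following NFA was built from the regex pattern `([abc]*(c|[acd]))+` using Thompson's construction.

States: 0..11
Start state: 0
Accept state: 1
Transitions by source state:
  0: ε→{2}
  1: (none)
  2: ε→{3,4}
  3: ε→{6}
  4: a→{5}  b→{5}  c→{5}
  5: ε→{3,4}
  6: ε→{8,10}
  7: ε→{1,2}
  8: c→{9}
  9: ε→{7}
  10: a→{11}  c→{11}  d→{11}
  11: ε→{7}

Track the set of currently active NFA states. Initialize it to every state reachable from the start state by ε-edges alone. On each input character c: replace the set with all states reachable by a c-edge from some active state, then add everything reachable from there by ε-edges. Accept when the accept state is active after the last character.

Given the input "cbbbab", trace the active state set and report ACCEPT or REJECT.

start: ε-closure({0}) = {0,2,3,4,6,8,10}
'c' @ 1: {1,2,3,4,5,6,7,8,9,10,11}  (accept∈set)
'b' @ 2: {3,4,5,6,8,10}
'b' @ 3: {3,4,5,6,8,10}
'b' @ 4: {3,4,5,6,8,10}
'a' @ 5: {1,2,3,4,5,6,7,8,10,11}  (accept∈set)
'b' @ 6: {3,4,5,6,8,10}
end set {3,4,5,6,8,10} — state 1 not in

Answer: REJECT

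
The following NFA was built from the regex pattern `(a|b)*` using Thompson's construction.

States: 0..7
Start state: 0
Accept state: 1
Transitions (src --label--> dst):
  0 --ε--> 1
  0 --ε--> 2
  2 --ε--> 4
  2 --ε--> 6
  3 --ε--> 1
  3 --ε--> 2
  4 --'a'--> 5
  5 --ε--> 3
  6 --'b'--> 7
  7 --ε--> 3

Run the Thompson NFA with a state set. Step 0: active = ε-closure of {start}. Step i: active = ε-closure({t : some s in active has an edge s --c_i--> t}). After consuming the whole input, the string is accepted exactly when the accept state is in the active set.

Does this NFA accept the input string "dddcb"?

Answer: REJECT

Derivation:
initial (ε-close {0}): {0,1,2,4,6}
'd' @ 1: {}  — no active states
rest 'ddcb' ignored (set empty)
end set {} — state 1 not in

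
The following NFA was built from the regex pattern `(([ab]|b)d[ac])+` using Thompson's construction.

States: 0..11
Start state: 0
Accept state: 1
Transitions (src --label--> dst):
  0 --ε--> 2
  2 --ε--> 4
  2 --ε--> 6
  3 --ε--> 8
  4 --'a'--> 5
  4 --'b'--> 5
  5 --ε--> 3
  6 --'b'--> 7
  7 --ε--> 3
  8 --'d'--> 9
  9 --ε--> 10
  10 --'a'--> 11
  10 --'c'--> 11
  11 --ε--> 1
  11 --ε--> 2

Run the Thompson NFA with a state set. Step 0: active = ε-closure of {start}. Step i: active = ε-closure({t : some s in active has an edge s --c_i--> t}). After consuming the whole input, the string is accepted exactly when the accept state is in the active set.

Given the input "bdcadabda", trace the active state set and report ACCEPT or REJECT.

start: ε-closure({0}) = {0,2,4,6}
'b' @ 1: {3,5,7,8}
'd' @ 2: {9,10}
'c' @ 3: {1,2,4,6,11}  ✓accept
'a' @ 4: {3,5,8}
'd' @ 5: {9,10}
'a' @ 6: {1,2,4,6,11}  ✓accept
'b' @ 7: {3,5,7,8}
'd' @ 8: {9,10}
'a' @ 9: {1,2,4,6,11}  ✓accept
after full input: {1,2,4,6,11}  (accept=1 in)

Answer: ACCEPT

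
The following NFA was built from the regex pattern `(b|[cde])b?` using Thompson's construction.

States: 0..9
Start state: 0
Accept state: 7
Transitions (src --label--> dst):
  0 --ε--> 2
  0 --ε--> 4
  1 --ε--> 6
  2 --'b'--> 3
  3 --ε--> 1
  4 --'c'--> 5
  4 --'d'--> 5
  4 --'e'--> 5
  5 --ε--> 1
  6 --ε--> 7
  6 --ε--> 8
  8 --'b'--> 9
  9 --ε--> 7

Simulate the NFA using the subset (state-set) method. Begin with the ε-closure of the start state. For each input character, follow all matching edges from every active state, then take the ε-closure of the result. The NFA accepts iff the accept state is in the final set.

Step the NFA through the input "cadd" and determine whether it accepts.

Answer: REJECT

Steps:
initial (ε-close {0}): {0,2,4}
'c' @ 1: {1,5,6,7,8}  [accepting]
'a' @ 2: {}  — state set empty
rest 'dd' ignored (set empty)
after full input: {}  (accept=7 not in)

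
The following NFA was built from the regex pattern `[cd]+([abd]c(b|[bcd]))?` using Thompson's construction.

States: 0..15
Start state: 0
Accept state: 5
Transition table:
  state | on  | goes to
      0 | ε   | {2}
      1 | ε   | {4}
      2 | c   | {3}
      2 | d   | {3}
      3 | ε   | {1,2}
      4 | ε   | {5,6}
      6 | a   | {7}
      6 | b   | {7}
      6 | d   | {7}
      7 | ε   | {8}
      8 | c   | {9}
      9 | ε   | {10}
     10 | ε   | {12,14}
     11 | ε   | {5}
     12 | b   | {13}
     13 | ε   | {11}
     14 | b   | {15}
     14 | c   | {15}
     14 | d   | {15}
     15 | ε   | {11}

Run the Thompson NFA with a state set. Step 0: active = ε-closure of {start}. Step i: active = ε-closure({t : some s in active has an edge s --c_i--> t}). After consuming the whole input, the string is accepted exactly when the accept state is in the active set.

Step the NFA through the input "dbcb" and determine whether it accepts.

Answer: ACCEPT

Trace:
start: ε-closure({0}) = {0,2}
'd' @ 1: {1,2,3,4,5,6}  (accept∈set)
'b' @ 2: {7,8}
'c' @ 3: {9,10,12,14}
'b' @ 4: {5,11,13,15}  (accept∈set)
final: {5,11,13,15}; accept 5 in set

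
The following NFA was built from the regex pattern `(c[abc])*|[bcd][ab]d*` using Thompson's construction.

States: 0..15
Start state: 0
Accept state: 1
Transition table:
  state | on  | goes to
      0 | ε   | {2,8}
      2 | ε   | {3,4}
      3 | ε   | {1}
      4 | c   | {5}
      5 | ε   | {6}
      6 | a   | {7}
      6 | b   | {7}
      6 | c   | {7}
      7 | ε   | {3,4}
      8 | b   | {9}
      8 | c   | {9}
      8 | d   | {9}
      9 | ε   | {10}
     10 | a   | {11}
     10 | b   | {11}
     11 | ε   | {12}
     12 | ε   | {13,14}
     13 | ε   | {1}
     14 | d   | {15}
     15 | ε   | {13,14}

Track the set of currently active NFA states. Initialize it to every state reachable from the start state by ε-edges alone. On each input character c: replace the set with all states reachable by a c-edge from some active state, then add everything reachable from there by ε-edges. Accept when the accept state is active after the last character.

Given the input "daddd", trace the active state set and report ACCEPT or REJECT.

S₀ = ε-closure({0}) = {0,1,2,3,4,8}
'd' @ 1: {9,10}
'a' @ 2: {1,11,12,13,14}  ✓accept
'd' @ 3: {1,13,14,15}  ✓accept
'd' @ 4: {1,13,14,15}  ✓accept
'd' @ 5: {1,13,14,15}  ✓accept
end set {1,13,14,15} — state 1 in

Answer: ACCEPT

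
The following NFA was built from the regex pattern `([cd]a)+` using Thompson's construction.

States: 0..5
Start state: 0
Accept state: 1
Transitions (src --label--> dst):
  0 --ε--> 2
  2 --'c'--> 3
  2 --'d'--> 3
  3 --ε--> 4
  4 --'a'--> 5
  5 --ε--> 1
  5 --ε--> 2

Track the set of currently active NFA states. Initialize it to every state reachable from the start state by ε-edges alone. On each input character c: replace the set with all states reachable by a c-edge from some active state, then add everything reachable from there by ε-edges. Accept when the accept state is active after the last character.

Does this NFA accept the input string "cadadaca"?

Answer: ACCEPT

Trace:
start: ε-closure({0}) = {0,2}
'c' @ 1: {3,4}
'a' @ 2: {1,2,5}  ✓accept
'd' @ 3: {3,4}
'a' @ 4: {1,2,5}  ✓accept
'd' @ 5: {3,4}
'a' @ 6: {1,2,5}  ✓accept
'c' @ 7: {3,4}
'a' @ 8: {1,2,5}  ✓accept
end set {1,2,5} — state 1 in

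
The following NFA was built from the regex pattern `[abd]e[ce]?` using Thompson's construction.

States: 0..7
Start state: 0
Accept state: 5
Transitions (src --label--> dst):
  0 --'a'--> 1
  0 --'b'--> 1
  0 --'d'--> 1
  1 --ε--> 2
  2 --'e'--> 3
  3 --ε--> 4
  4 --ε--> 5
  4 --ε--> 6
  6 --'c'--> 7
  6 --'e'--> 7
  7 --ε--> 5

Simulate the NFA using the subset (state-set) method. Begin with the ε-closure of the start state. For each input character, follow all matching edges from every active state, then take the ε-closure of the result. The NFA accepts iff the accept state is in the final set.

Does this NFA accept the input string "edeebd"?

S₀ = ε-closure({0}) = {0}
'e' @ 1: {}  — state set empty
rest 'deebd' ignored (set empty)
after full input: {}  (accept=5 not in)

Answer: REJECT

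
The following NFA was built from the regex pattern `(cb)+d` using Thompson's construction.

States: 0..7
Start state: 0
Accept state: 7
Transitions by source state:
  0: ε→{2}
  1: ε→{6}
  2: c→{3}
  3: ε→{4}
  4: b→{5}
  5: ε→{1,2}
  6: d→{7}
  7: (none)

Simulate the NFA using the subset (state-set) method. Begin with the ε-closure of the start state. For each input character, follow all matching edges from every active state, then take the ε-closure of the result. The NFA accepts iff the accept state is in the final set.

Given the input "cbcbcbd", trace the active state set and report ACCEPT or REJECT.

S₀ = ε-closure({0}) = {0,2}
'c' @ 1: {3,4}
'b' @ 2: {1,2,5,6}
'c' @ 3: {3,4}
'b' @ 4: {1,2,5,6}
'c' @ 5: {3,4}
'b' @ 6: {1,2,5,6}
'd' @ 7: {7}  (accept∈set)
after full input: {7}  (accept=7 in)

Answer: ACCEPT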